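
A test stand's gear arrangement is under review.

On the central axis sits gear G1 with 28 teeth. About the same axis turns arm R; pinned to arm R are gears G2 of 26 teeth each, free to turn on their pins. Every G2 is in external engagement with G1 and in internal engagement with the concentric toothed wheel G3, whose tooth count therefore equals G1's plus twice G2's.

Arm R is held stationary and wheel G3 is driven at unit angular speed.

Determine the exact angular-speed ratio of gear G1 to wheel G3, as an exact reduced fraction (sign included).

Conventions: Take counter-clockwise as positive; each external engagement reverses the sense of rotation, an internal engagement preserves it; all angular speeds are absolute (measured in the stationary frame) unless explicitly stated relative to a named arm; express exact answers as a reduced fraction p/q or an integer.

-20/7

class = planetary set [G3 = 28+2·26 = 80; Willis about the carrier]
ring teeth: 28 + 2·26 = 80
28(ω_sun−ω_arm) = −80(ω_ring−ω_arm),  ω_arm = 0, ω_ring = 1
ω_sun = 0 − (80/28)(1−0) = -20/7
ω_out/ω_in = -20/7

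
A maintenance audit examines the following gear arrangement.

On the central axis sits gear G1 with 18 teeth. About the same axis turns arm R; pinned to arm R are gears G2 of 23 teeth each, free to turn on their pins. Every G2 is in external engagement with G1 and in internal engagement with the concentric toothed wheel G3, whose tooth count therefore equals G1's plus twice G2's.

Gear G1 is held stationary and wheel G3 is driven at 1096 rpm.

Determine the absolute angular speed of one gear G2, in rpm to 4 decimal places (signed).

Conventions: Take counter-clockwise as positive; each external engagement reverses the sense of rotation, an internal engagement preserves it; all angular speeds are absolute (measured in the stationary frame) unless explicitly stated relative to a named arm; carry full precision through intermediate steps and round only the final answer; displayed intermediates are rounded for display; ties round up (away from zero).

class = planetary set [G3 = 18+2·23 = 64; Willis about the carrier]
normalise by the input: solve with ω_ring = 1, then scale by 1096 rpm
ring teeth: 18 + 2·23 = 64
18(ω_sun−ω_arm) = −64(ω_ring−ω_arm),  ω_sun = 0, ω_ring = 1
18(0−ω_arm) = −64(1−ω_arm)  ⇒  82·ω_arm = 64  ⇒  ω_arm = 32/41
sun–planet mesh: 18·(0−32/41) = −23·(ω_p−ω_arm)  ⇒  ω_p−ω_arm = 576/943
ω_p = 32/41 + 576/943 = 32/23
scale: ω_p = 32/23 × 1096 rpm = +1524.8696 rpm

+1524.8696 rpm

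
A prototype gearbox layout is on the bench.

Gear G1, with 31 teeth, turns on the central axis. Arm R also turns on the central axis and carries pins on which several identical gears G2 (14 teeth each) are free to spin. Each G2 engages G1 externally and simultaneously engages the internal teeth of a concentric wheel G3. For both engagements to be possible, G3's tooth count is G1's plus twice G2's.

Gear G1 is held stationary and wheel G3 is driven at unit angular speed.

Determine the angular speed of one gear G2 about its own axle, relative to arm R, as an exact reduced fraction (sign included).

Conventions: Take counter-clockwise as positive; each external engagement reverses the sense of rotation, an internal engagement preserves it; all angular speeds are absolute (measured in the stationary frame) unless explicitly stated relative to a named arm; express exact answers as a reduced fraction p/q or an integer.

class = planetary set [G3 = 31+2·14 = 59; Willis about the carrier]
ring teeth: 31 + 2·14 = 59
31(ω_sun−ω_arm) = −59(ω_ring−ω_arm),  ω_sun = 0, ω_ring = 1
31(0−ω_arm) = −59(1−ω_arm)  ⇒  90·ω_arm = 59  ⇒  ω_arm = 59/90
sun–planet mesh: 31·(0−59/90) = −14·(ω_p−ω_arm)  ⇒  ω_p−ω_arm = 1829/1260
exact speed ratio = 1829/1260

1829/1260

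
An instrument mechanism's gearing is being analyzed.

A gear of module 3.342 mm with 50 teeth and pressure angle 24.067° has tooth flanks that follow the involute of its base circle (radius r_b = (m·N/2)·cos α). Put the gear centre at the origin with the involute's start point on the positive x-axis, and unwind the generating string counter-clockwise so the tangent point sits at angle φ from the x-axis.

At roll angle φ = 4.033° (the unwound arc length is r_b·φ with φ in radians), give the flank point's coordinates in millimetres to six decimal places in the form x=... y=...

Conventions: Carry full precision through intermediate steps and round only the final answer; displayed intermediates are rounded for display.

class = single-mesh tooth geometry [base-circle involute, m = 3.342, 50T]
pitch radius r_p = m·N/2 = 3.342·50/2 = 83.550000
base radius r_b = r_p·cos α = 83.550000·cos 24.067° = 76.286932
roll angle φ = 4.033° = 0.07038913 rad
x = r_b·(cos φ + φ·sin φ) = 76.475685
y = r_b·(sin φ − φ·cos φ) = 0.008864

x=76.475685 y=0.008864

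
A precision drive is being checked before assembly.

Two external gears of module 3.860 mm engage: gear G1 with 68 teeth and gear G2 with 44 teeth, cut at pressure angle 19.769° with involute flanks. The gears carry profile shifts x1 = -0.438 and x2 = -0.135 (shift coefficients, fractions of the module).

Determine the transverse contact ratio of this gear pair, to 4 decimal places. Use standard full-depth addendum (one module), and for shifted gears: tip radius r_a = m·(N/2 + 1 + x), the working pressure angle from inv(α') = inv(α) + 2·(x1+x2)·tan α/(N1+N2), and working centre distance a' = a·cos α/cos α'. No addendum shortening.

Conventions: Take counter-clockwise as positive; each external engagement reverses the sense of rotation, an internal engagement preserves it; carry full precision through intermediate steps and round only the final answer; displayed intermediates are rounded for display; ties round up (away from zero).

1.9223

topology: single-mesh involute geometry — m = 3.860, 68T/44T pair
base radii: r_b1 = 123.505227, r_b2 = 79.915147
tip radii: r_a1 = 133.409320, r_a2 = 88.258900
inv(α') = inv(19.769°) + 2·(-0.438-0.135)·tan α/(68+44) = 0.01069941  ⇒  α' = 17.96682°
a' = a·cos α / cos α' = 216.1600·cos 19.769°/cos 17.96682° = 213.848631
action lengths: √(r_a1²−r_b1²) = 50.443092, √(r_a2²−r_b2²) = 37.459348
base pitch p_b = π·m·cos α = 11.411856
CR = (50.443092 + 37.459348 − 213.848631·sin 17.96682°)/11.411856 = 1.922333
contact ratio ≈ 1.9223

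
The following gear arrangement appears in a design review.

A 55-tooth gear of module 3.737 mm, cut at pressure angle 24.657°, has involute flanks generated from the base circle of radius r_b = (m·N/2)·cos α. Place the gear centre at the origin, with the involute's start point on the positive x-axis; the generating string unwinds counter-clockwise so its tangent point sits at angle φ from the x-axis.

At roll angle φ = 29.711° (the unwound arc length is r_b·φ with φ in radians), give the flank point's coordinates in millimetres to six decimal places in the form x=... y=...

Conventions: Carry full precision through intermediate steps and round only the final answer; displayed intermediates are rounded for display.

single-mesh involute tooth geometry (55T wheel at module 3.737)
pitch radius r_p = m·N/2 = 3.737·55/2 = 102.767500
base radius r_b = r_p·cos α = 102.767500·cos 24.657° = 93.397316
roll angle φ = 29.711° = 0.51855477 rad
x = r_b·(cos φ + φ·sin φ) = 105.122911
y = r_b·(sin φ − φ·cos φ) = 4.225457

x=105.122911 y=4.225457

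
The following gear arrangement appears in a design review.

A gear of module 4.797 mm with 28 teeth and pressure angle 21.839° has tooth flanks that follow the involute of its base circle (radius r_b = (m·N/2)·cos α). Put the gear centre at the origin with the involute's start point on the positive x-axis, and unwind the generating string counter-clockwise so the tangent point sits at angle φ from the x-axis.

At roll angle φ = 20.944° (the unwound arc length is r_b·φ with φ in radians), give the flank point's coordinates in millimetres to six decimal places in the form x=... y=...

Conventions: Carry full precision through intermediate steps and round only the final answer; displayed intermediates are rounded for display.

x=66.365006 y=1.001452

topology: single-mesh involute geometry — m = 4.797, N = 28
pitch radius r_p = m·N/2 = 4.797·28/2 = 67.158000
base radius r_b = r_p·cos α = 67.158000·cos 21.839° = 62.338260
roll angle φ = 20.944° = 0.36554176 rad
x = r_b·(cos φ + φ·sin φ) = 66.365006
y = r_b·(sin φ − φ·cos φ) = 1.001452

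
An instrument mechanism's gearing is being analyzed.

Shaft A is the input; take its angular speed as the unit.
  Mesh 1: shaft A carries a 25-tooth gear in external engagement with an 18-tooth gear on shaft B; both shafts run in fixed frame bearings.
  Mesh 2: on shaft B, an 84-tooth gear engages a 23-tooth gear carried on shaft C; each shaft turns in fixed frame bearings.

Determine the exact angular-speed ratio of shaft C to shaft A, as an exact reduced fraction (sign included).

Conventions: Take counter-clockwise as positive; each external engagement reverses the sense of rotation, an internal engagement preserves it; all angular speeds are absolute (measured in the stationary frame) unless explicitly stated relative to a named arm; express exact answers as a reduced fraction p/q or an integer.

350/69

class = fixed-axis compound train [2 meshes; 2 ratios multiply, 2 sense flips]
mesh 1 [25T→18T]: running ratio 25/18, sense −
mesh 2 [84T→23T]: running ratio 350/69, sense +
ω_out/ω_in = 350/69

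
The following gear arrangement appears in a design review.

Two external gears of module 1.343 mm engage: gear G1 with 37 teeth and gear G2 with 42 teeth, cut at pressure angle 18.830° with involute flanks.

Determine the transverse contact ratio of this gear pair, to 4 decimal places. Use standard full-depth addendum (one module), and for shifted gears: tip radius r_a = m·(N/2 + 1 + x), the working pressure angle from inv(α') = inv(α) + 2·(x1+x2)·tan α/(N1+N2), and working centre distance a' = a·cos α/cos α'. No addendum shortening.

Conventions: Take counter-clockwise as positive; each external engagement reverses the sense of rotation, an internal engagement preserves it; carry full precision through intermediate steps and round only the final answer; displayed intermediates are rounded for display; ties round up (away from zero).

1.7703

class = single-mesh tooth geometry [involute pair 37T × 42T, m = 1.343]
base radii: r_b1 = 23.515779, r_b2 = 26.693587
tip radii: r_a1 = 26.188500, r_a2 = 29.546000
no profile shift: α' = α, a' = a
action lengths: √(r_a1²−r_b1²) = 11.525870, √(r_a2²−r_b2²) = 12.665645
base pitch p_b = π·m·cos α = 3.993351
CR = (11.525870 + 12.665645 − 53.048500·sin 18.83000°)/3.993351 = 1.770320
contact ratio ≈ 1.7703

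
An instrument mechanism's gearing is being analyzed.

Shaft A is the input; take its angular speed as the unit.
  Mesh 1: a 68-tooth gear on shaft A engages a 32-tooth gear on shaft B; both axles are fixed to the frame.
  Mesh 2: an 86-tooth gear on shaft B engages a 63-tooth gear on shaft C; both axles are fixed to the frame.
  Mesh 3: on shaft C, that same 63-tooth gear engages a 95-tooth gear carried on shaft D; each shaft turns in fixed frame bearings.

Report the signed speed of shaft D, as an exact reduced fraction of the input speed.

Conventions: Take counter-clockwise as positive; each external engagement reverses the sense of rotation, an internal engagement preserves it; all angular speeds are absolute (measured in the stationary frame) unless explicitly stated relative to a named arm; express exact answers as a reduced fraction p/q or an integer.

-731/380

3-mesh fixed-axis compound train (all bearings frame-fixed)
mesh 1 [68T→32T]: |ω|/ω_in = 1×68/32 = 17/8, sense flips to −
mesh 2 [86T→63T]: |ω|/ω_in = (17/8)×86/63 = 731/252, sense flips to +
mesh 3 [63T→95T]: |ω|/ω_in = (731/252)×63/95 = 731/380, sense flips to −
signed output speed (× input speed) = -731/380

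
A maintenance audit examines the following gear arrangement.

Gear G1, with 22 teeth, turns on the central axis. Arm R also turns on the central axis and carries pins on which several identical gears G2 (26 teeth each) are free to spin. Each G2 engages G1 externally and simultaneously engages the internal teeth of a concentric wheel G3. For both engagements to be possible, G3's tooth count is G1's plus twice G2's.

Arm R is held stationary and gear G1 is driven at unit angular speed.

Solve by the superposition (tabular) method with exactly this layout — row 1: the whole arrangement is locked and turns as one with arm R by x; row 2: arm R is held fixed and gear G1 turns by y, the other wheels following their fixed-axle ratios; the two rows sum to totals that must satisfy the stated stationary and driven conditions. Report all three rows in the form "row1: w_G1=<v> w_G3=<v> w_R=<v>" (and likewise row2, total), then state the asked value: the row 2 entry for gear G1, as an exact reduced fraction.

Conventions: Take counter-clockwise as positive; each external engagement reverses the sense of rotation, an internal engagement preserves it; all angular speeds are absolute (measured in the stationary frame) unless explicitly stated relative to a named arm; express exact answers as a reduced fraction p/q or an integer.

class = planetary set [G3 = 22+2·26 = 74; Willis about the carrier]
row 1: whole set turns with the arm by x
row 2 (arm held, sun turns y): ω_ring = −(22/74)·y, ω_arm = 0
boundary: total ω_arm = x = 0 and total ω_sun = x + y = 1  ⇒  y = 1, x = 0
row 2 ring = −(22/74)·1 = -11/37
totals (row 1 + row 2): sun 0 + 1 = 1, ring 0 + (-11/37) = -11/37, arm 0 + 0 = 0
asked cell (row2, sun) = 1

row1: w_G1=0 w_G3=0 w_R=0
row2: w_G1=1 w_G3=-11/37 w_R=0
total: w_G1=1 w_G3=-11/37 w_R=0
asked value: 1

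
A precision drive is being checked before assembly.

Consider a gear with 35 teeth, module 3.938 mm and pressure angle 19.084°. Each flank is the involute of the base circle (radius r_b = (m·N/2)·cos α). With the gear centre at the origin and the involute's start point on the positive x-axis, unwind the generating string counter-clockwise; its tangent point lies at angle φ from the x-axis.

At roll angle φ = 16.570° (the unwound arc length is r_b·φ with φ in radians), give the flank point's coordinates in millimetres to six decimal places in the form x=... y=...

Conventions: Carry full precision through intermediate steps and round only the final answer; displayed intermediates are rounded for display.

recognized (one wheel, involute flank): single-mesh tooth geometry, m = 3.938, N = 35
pitch radius r_p = m·N/2 = 3.938·35/2 = 68.915000
base radius r_b = r_p·cos α = 68.915000·cos 19.084° = 65.127449
roll angle φ = 16.570° = 0.28920106 rad
x = r_b·(cos φ + φ·sin φ) = 67.794306
y = r_b·(sin φ − φ·cos φ) = 0.520722

x=67.794306 y=0.520722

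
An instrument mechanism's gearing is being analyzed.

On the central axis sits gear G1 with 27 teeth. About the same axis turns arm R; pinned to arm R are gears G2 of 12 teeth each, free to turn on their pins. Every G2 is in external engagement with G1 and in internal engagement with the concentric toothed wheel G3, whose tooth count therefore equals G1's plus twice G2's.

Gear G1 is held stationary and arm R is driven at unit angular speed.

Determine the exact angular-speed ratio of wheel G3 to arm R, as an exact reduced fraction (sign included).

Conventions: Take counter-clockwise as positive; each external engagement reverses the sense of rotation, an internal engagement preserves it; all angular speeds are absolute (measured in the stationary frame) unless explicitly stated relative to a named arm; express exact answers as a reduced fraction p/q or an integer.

26/17

topology: planetary set — G1 27T / G2 12T / G3 51T, arm = carrier (Willis)
ring teeth: 27 + 2·12 = 51
27(ω_sun−ω_arm) = −51(ω_ring−ω_arm),  ω_sun = 0, ω_arm = 1
ω_ring = 1 − (27/51)(0−1) = 26/17
ω_out/ω_in = 26/17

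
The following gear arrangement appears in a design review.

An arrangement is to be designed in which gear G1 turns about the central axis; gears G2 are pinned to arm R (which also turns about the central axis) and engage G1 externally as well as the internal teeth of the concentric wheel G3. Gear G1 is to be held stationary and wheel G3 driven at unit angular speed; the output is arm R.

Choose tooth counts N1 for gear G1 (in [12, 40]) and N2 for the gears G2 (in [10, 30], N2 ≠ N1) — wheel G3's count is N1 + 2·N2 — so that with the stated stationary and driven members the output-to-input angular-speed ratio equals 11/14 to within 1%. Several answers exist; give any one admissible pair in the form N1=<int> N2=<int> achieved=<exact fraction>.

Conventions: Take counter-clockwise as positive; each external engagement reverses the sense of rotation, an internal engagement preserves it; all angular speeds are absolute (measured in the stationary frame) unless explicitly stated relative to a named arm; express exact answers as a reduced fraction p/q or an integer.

N1=12 N2=16 achieved=11/14

topology: planetary set — design target 11/14, arm = carrier (Willis)
Willis with ω_sun = 0: ω_arm/ω_ring = N3/(N1+N3); set equal to 11/14  ⇒  N3/N1 = (11/14)/(1 − 11/14) = 11/3
N3 = N1 + 2·N2  ⇒  N2/N1 = (N3/N1 − 1)/2 = (11/3 − 1)/2 = 4/3
smallest multiple with N1 ≥ 12 and N2 ≥ 10: k = 4  ⇒  N1 = 4·3 = 12, N2 = 4·4 = 16 (N1 ≤ 40, N2 ≤ 30, N2 ≠ N1 ✓), N3 = 12 + 2·16 = 44
check: N3/(N1+N3) with N1 = 12, N3 = 44 gives 11/14; |achieved − target| = 0 ≤ 11/1400 ✓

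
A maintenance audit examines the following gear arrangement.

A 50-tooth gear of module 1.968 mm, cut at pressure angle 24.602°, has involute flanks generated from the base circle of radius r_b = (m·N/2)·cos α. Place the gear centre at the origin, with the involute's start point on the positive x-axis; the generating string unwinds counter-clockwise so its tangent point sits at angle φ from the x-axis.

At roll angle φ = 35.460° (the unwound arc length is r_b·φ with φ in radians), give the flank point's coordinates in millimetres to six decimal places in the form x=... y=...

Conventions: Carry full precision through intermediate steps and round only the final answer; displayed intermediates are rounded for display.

class = single-mesh tooth geometry [base-circle involute, m = 1.968, 50T]
pitch radius r_p = m·N/2 = 1.968·50/2 = 49.200000
base radius r_b = r_p·cos α = 49.200000·cos 24.602° = 44.733702
roll angle φ = 35.460° = 0.61889375 rad
x = r_b·(cos φ + φ·sin φ) = 52.497787
y = r_b·(sin φ − φ·cos φ) = 3.401223

x=52.497787 y=3.401223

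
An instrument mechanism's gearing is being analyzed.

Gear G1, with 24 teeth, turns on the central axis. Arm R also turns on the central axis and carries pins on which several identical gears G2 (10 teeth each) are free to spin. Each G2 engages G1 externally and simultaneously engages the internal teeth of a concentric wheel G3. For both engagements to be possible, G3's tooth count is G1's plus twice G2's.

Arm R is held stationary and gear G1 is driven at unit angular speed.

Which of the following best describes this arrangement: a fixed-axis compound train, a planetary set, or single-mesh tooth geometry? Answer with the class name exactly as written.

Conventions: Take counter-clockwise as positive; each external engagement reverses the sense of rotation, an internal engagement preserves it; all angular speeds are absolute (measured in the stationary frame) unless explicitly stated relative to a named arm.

topology: planetary set — G1 24T / G2 10T / G3 44T, arm = carrier (Willis)
classification: planetary set

planetary set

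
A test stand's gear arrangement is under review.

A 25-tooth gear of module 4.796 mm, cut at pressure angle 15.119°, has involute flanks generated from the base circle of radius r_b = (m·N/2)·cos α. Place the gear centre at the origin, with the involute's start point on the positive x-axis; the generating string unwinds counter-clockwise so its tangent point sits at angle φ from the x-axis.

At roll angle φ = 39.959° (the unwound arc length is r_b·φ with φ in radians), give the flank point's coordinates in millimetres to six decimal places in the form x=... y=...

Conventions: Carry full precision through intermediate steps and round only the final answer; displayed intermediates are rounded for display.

x=70.283989 y=6.231210

single-mesh involute tooth geometry (25T wheel at module 4.796)
pitch radius r_p = m·N/2 = 4.796·25/2 = 59.950000
base radius r_b = r_p·cos α = 59.950000·cos 15.119° = 57.874902
roll angle φ = 39.959° = 0.69741612 rad
x = r_b·(cos φ + φ·sin φ) = 70.283989
y = r_b·(sin φ − φ·cos φ) = 6.231210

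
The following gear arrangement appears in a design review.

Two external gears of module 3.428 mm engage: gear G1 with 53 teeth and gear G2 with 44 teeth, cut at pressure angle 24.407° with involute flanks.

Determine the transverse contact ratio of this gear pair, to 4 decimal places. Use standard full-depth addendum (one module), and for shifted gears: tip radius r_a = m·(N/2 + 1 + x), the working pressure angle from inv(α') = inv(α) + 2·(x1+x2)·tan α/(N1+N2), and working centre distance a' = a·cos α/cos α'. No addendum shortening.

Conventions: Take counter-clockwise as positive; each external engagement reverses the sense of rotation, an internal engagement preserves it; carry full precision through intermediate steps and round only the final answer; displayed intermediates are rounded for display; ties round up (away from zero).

1.5535

single-mesh involute tooth geometry (53T engaging 44T at module 3.428)
base radii: r_b1 = 82.723740, r_b2 = 68.676312
tip radii: r_a1 = 94.270000, r_a2 = 78.844000
no profile shift: α' = α, a' = a
action lengths: √(r_a1²−r_b1²) = 45.206369, √(r_a2²−r_b2²) = 38.729065
base pitch p_b = π·m·cos α = 9.806954
CR = (45.206369 + 38.729065 − 166.258000·sin 24.40700°)/9.806954 = 1.553491
contact ratio ≈ 1.5535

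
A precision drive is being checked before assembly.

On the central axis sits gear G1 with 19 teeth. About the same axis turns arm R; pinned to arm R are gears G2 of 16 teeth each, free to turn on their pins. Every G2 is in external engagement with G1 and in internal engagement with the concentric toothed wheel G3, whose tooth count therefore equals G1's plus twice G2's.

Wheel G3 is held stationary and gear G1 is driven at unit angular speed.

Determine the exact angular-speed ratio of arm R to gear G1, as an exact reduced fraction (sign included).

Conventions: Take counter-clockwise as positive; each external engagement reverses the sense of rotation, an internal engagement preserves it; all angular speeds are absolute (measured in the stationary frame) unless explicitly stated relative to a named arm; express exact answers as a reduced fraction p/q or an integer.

recognized (axles ride arm R): planetary set, 19/16/51 teeth
ring teeth: 19 + 2·16 = 51
19(ω_sun−ω_arm) = −51(ω_ring−ω_arm),  ω_ring = 0, ω_sun = 1
19(1−ω_arm) = −51(0−ω_arm)  ⇒  70·ω_arm = 19  ⇒  ω_arm = 19/70
ω_out/ω_in = 19/70

19/70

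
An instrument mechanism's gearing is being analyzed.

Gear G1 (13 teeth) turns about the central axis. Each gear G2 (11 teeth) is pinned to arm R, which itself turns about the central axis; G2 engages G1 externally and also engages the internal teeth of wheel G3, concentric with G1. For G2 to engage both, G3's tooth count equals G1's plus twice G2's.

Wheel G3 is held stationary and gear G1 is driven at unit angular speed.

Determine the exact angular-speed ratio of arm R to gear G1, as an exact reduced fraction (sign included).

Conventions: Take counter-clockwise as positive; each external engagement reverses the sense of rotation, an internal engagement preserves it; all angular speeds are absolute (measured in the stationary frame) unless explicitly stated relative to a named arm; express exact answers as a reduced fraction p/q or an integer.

class = planetary set [G3 = 13+2·11 = 35; Willis about the carrier]
ring teeth: 13 + 2·11 = 35
13(ω_sun−ω_arm) = −35(ω_ring−ω_arm),  ω_ring = 0, ω_sun = 1
13(1−ω_arm) = −35(0−ω_arm)  ⇒  48·ω_arm = 13  ⇒  ω_arm = 13/48
ω_out/ω_in = 13/48

13/48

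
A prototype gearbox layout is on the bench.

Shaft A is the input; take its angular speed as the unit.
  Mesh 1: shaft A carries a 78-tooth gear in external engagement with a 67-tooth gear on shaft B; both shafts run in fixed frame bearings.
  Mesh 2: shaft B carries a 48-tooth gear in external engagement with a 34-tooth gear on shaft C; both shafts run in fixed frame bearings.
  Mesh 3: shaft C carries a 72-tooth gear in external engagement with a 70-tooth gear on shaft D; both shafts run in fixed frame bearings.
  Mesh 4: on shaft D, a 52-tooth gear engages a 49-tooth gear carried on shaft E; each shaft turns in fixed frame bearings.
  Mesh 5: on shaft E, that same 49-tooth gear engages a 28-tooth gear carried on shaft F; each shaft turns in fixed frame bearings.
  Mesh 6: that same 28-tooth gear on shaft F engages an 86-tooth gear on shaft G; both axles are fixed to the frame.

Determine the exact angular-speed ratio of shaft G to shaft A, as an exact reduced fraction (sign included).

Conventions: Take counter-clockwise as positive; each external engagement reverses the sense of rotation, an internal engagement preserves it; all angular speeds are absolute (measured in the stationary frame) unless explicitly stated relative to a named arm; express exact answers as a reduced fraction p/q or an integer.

1752192/1714195

class = fixed-axis compound train [6 meshes; 6 ratios multiply, 6 sense flips]
mesh 1 [78T→67T]: running ratio 78/67, sense −
mesh 2 [48T→34T]: running ratio 1872/1139, sense +
mesh 3 [72T→70T]: running ratio 67392/39865, sense −
mesh 4 [52T→49T]: running ratio 3504384/1953385, sense +
mesh 5 [49T→28T]: running ratio 876096/279055, sense −
mesh 6 [28T→86T]: running ratio 1752192/1714195, sense +
ω_out/ω_in = 1752192/1714195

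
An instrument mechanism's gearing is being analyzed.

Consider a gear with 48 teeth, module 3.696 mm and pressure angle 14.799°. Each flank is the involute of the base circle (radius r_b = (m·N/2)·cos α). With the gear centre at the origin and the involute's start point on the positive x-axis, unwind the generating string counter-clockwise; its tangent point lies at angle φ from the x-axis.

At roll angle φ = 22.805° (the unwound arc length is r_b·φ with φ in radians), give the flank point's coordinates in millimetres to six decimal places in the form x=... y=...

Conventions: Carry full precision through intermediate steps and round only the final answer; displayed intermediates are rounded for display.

single-mesh involute tooth geometry (48T wheel at module 3.696)
pitch radius r_p = m·N/2 = 3.696·48/2 = 88.704000
base radius r_b = r_p·cos α = 88.704000·cos 14.799° = 85.761497
roll angle φ = 22.805° = 0.39802234 rad
x = r_b·(cos φ + φ·sin φ) = 92.288051
y = r_b·(sin φ − φ·cos φ) = 1.774180

x=92.288051 y=1.774180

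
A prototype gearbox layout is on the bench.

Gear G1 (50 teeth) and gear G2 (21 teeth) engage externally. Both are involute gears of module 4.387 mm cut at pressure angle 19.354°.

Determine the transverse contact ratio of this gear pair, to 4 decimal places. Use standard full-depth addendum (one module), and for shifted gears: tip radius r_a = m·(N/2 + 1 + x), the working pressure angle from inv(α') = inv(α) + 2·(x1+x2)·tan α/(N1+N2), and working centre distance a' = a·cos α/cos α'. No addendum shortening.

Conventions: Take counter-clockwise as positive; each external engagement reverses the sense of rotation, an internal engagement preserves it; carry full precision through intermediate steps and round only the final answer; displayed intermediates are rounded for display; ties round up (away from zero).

1.6915

recognized (one external pair, fixed centres): single-mesh tooth geometry, m = 4.387, N1 = 50, N2 = 21
base radii: r_b1 = 103.477159, r_b2 = 43.460407
tip radii: r_a1 = 114.062000, r_a2 = 50.450500
no profile shift: α' = α, a' = a
action lengths: √(r_a1²−r_b1²) = 47.985595, √(r_a2²−r_b2²) = 25.621202
base pitch p_b = π·m·cos α = 13.003323
CR = (47.985595 + 25.621202 − 155.738500·sin 19.35400°)/13.003323 = 1.691450
contact ratio ≈ 1.6915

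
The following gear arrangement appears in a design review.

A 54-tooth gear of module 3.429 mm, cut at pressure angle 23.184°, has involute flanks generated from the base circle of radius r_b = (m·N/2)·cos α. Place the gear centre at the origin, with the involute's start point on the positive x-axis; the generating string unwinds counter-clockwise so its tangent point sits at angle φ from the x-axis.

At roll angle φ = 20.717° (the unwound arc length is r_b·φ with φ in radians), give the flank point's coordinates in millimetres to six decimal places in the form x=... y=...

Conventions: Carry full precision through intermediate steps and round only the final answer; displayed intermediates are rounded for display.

x=90.489376 y=1.323627

class = single-mesh tooth geometry [base-circle involute, m = 3.429, 54T]
pitch radius r_p = m·N/2 = 3.429·54/2 = 92.583000
base radius r_b = r_p·cos α = 92.583000·cos 23.184° = 85.106489
roll angle φ = 20.717° = 0.36157986 rad
x = r_b·(cos φ + φ·sin φ) = 90.489376
y = r_b·(sin φ − φ·cos φ) = 1.323627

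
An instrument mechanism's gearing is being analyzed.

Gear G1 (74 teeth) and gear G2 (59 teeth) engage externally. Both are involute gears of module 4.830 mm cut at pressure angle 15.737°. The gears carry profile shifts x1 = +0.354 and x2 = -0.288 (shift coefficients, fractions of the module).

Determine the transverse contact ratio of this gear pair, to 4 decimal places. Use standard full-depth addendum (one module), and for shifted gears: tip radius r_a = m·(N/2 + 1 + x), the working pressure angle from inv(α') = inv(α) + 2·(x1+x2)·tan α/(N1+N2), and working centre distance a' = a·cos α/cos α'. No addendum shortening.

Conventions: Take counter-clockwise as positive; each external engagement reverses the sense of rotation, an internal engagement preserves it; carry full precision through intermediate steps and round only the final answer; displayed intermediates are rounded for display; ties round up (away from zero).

class = single-mesh tooth geometry [involute pair 74T × 59T, m = 4.830]
base radii: r_b1 = 172.011377, r_b2 = 137.144206
tip radii: r_a1 = 185.249820, r_a2 = 145.923960
inv(α') = inv(15.737°) + 2·(+0.354-0.288)·tan α/(74+59) = 0.00740145  ⇒  α' = 15.93614°
a' = a·cos α / cos α' = 321.1950·cos 15.737°/cos 15.93614° = 321.511822
action lengths: √(r_a1²−r_b1²) = 68.771956, √(r_a2²−r_b2²) = 49.852470
base pitch p_b = π·m·cos α = 14.605126
CR = (68.771956 + 49.852470 − 321.511822·sin 15.93614°)/14.605126 = 2.077920
contact ratio ≈ 2.0779

2.0779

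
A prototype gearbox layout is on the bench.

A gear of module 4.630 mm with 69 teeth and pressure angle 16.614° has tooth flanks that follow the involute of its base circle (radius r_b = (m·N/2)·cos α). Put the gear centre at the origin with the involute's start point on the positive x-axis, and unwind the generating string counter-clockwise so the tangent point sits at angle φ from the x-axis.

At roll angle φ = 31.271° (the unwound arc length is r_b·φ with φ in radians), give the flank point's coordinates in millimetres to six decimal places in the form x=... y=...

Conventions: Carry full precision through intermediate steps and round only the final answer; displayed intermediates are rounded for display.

class = single-mesh tooth geometry [base-circle involute, m = 4.630, 69T]
pitch radius r_p = m·N/2 = 4.630·69/2 = 159.735000
base radius r_b = r_p·cos α = 159.735000·cos 16.614° = 153.066501
roll angle φ = 31.271° = 0.54578191 rad
x = r_b·(cos φ + φ·sin φ) = 174.194229
y = r_b·(sin φ − φ·cos φ) = 8.050523

x=174.194229 y=8.050523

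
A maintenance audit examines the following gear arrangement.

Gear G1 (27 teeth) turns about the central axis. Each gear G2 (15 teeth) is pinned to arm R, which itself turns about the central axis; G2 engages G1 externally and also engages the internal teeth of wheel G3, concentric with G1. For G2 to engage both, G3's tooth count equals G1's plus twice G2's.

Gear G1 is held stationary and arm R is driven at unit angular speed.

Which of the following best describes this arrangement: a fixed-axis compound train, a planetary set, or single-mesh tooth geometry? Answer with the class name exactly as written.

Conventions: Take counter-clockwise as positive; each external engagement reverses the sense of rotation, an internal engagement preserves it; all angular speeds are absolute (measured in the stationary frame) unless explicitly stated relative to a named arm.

planetary set

planetary set (27T centre, 15T on arm, 57T internal) — Willis relation
classification: planetary set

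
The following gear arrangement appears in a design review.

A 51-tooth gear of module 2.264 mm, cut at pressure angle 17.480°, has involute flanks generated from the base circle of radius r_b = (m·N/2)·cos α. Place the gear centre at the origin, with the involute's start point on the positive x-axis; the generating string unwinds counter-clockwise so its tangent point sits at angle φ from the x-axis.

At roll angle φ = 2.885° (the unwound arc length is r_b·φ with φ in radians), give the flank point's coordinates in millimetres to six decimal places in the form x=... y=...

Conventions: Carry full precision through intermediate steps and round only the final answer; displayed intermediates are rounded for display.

class = single-mesh tooth geometry [base-circle involute, m = 2.264, 51T]
pitch radius r_p = m·N/2 = 2.264·51/2 = 57.732000
base radius r_b = r_p·cos α = 57.732000·cos 17.480° = 55.066044
roll angle φ = 2.885° = 0.05035275 rad
x = r_b·(cos φ + φ·sin φ) = 55.135807
y = r_b·(sin φ − φ·cos φ) = 0.002343

x=55.135807 y=0.002343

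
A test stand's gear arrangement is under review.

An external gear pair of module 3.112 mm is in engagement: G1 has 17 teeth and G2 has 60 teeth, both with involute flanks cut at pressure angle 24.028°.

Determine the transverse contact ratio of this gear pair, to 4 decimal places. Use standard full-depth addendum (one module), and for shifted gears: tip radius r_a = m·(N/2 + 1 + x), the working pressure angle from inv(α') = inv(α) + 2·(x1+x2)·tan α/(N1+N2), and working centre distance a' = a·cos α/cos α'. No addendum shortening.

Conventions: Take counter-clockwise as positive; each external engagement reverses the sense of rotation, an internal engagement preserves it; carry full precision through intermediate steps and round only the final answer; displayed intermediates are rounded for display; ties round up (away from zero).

1.4978

class = single-mesh tooth geometry [involute pair 17T × 60T, m = 3.112]
base radii: r_b1 = 24.159844, r_b2 = 85.270037
tip radii: r_a1 = 29.564000, r_a2 = 96.472000
no profile shift: α' = α, a' = a
action lengths: √(r_a1²−r_b1²) = 17.039133, √(r_a2²−r_b2²) = 45.120590
base pitch p_b = π·m·cos α = 8.929457
CR = (17.039133 + 45.120590 − 119.812000·sin 24.02800°)/8.929457 = 1.497774
contact ratio ≈ 1.4978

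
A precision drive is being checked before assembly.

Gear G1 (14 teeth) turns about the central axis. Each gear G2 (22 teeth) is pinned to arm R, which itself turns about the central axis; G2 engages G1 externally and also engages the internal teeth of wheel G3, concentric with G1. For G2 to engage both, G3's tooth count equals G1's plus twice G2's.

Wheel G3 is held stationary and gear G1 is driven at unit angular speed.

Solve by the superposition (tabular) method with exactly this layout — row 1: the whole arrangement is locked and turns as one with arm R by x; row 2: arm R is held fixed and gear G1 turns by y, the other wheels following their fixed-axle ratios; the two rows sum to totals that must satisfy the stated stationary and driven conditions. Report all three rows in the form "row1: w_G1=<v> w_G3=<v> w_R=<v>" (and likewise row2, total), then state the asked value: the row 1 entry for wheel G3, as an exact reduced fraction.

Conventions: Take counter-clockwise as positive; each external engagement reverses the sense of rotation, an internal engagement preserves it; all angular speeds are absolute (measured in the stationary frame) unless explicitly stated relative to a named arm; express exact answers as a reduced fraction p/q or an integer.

row1: w_G1=7/36 w_G3=7/36 w_R=7/36
row2: w_G1=29/36 w_G3=-7/36 w_R=0
total: w_G1=1 w_G3=0 w_R=7/36
asked value: 7/36

topology: planetary set — G1 14T / G2 22T / G3 58T, arm = carrier (Willis)
row 1 — lock + rotate with arm: ω_sun = ω_ring = ω_arm = x
row 2 — arm fixed, fixed-axis ratios: sun y, ring −(14/58)·y, arm 0
boundary: total ω_ring = x − (14/58)·y = 0 and total ω_sun = x + y = 1  ⇒  y = 29/36, x = 7/36
row 2 ring = −(14/58)·29/36 = -7/36
totals (row 1 + row 2): sun 7/36 + 29/36 = 1, ring 7/36 + (-7/36) = 0, arm 7/36 + 0 = 7/36
asked cell (row1, ring) = 7/36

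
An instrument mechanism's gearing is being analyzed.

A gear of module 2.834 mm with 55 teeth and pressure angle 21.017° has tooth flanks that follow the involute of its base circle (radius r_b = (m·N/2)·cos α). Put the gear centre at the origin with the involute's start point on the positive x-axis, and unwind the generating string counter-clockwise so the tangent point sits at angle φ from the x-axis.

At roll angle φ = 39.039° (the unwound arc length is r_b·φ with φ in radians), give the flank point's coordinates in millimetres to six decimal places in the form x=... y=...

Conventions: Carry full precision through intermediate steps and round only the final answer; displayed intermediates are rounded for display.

recognized (one wheel, involute flank): single-mesh tooth geometry, m = 2.834, N = 55
pitch radius r_p = m·N/2 = 2.834·55/2 = 77.935000
base radius r_b = r_p·cos α = 77.935000·cos 21.017° = 72.750301
roll angle φ = 39.039° = 0.68135909 rad
x = r_b·(cos φ + φ·sin φ) = 87.727471
y = r_b·(sin φ − φ·cos φ) = 7.320554

x=87.727471 y=7.320554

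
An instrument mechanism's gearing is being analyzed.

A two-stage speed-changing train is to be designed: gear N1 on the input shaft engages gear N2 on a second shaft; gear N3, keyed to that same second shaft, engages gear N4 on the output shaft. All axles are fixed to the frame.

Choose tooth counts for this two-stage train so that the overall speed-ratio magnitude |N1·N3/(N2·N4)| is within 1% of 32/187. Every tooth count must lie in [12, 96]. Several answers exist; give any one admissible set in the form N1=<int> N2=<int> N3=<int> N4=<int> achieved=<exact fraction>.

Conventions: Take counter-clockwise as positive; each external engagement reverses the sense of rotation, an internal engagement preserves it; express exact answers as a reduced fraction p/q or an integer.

design class (target 32/187): fixed-axis compound train
target = 32/187 in lowest terms: an exact hit needs N1·N3 = k·32 and N2·N4 = k·187 for one integer k, every count in [12, 96]; additionally prefer no 1:1 stage (N1 ≠ N2, N3 ≠ N4)
k = 1…5: no 1:1-free in-range split of k·32 and k·187 into factor pairs; take k = 6
k = 6: N1·N3 = 192 = 12·16, N2·N4 = 1122 = 17·66
achieved = 12·16/(17·66) = 32/187; |achieved − target| = 0 ≤ 8/4675 ✓

N1=12 N2=17 N3=16 N4=66 achieved=32/187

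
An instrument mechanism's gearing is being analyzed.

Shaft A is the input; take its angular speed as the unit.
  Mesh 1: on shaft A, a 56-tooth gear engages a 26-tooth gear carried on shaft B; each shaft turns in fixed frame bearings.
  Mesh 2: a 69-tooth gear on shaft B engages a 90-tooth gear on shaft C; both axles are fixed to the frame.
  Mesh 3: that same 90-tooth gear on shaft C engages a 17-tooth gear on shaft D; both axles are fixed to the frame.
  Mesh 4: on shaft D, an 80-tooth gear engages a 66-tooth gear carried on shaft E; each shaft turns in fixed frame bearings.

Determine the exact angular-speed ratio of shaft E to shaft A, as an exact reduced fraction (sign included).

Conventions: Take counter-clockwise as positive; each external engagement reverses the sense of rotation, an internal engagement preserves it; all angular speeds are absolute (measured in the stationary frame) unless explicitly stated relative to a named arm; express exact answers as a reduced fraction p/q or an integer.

class = fixed-axis compound train [4 meshes; 4 ratios multiply, 4 sense flips]
mesh 1 [56T→26T]: running ratio 28/13, sense −
mesh 2 [69T→90T]: running ratio 322/195, sense +
mesh 3 [90T→17T]: running ratio 1932/221, sense −
mesh 4 [80T→66T]: running ratio 25760/2431, sense +
ω_out/ω_in = 25760/2431

25760/2431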